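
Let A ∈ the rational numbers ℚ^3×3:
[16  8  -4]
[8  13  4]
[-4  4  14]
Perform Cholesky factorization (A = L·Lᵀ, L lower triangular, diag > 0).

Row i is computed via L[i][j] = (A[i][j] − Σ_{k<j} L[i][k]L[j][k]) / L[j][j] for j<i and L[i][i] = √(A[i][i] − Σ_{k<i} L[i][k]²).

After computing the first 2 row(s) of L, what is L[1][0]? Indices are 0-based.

L[1][0] = 2

Step 1: L[0][0] = √(16) = 4.
  L[1][0] = (8) / L[0][0] = 2.
Step 2: L[1][1] = √(9) = 3.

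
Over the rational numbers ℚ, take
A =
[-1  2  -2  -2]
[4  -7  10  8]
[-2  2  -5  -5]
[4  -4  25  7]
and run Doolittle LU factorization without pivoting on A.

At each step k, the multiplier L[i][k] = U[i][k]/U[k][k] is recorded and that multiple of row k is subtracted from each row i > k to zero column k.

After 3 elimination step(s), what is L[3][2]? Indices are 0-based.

L[3][2] = 3

[col 0] pivot -1
  R1 -= -4*R0 → (0, 1, 2, 0)  (L[1][0] := -4)
  R2 -= 2*R0 → (0, -2, -1, -1)  (L[2][0] := 2)
  R3 -= -4*R0 → (0, 4, 17, -1)  (L[3][0] := -4)
[col 1] pivot 1
  R2 -= -2*R1 → (0, 0, 3, -1)  (L[2][1] := -2)
  R3 -= 4*R1 → (0, 0, 9, -1)  (L[3][1] := 4)
[col 2] pivot 3
  R3 -= 3*R2 → (0, 0, 0, 2)  (L[3][2] := 3)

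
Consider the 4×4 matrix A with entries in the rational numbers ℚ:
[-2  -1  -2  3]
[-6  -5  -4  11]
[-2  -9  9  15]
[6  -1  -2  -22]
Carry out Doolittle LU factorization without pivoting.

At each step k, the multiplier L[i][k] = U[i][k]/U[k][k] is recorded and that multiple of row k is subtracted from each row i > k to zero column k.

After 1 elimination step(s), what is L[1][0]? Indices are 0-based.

[col 0] pivot -2
  R1 -= 3*R0 → (0, -2, 2, 2)  (L[1][0] := 3)
  R2 -= 1*R0 → (0, -8, 11, 12)  (L[2][0] := 1)
  R3 -= -3*R0 → (0, -4, -8, -13)  (L[3][0] := -3)

L[1][0] = 3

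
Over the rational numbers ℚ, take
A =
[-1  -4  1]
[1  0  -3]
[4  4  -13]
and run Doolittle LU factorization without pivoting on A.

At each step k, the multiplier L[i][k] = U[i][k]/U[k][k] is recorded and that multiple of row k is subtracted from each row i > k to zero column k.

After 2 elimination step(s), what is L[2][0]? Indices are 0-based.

L[2][0] = -4

Step 1: pivot at (0,0) is -1.
  row1 ← row1 − (-1)·row0  ⇒  L[1][0]=-1, U row1=(0, -4, -2)
  row2 ← row2 − (-4)·row0  ⇒  L[2][0]=-4, U row2=(0, -12, -9)
Step 2: pivot at (1,1) is -4.
  row2 ← row2 − (3)·row1  ⇒  L[2][1]=3, U row2=(0, 0, -3)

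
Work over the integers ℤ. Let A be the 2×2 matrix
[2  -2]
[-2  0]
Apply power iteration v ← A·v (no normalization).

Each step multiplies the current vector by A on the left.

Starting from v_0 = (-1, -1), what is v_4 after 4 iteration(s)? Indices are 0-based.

v_0 = (-1, -1).
v_1 = A·v_0 = (0, 2).
v_2 = A·v_1 = (-4, 0).
v_3 = A·v_2 = (-8, 8).
v_4 = A·v_3 = (-32, 16).

v_4 = (-32, 16)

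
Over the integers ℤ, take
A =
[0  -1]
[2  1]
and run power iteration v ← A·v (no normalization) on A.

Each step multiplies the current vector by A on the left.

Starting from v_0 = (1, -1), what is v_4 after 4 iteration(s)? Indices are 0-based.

v_0 = (1, -1).
v_1 = A·v_0 = (1, 1).
v_2 = A·v_1 = (-1, 3).
v_3 = A·v_2 = (-3, 1).
v_4 = A·v_3 = (-1, -5).

v_4 = (-1, -5)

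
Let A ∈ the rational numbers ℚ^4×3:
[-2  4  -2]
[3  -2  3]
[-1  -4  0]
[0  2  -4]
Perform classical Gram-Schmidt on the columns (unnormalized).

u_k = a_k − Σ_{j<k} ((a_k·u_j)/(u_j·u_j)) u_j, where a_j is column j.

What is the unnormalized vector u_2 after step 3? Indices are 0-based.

Step 1: u_0 = a_0 = (-2, 3, -1, 0).
Step 2: u_1 = a_1 − (-5/7)·u_0 = (18/7, 1/7, -33/7, 2).
Step 3: u_2 = a_2 − (13/14)·u_0 − (-89/230)·u_1 = (98/115, 31/115, -103/115, -371/115).

u_2 = (98/115, 31/115, -103/115, -371/115)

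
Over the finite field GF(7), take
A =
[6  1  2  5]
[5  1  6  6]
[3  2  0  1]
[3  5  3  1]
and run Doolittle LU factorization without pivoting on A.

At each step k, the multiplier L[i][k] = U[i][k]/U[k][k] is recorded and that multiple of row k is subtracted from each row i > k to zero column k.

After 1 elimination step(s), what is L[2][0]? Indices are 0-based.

L[2][0] = 4

k=0: U[0][0]=6
  eliminate (1,0): mult=2, new row 1: (0, 6, 2, 3); set L[1][0]=2
  eliminate (2,0): mult=4, new row 2: (0, 5, 6, 2); set L[2][0]=4
  eliminate (3,0): mult=4, new row 3: (0, 1, 2, 2); set L[3][0]=4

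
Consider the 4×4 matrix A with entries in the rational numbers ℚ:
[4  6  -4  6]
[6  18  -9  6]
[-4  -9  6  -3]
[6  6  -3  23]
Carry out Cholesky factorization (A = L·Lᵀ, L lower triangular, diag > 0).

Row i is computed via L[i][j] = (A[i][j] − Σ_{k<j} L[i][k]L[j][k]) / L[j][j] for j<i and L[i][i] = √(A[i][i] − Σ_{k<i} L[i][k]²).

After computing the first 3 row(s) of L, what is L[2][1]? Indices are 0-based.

L[2][1] = -1

Step 1: L[0][0] = √(4) = 2.
  L[1][0] = (6) / L[0][0] = 3.
Step 2: L[1][1] = √(9) = 3.
  L[2][0] = (-4) / L[0][0] = -2.
  L[2][1] = (-3) / L[1][1] = -1.
Step 3: L[2][2] = √(1) = 1.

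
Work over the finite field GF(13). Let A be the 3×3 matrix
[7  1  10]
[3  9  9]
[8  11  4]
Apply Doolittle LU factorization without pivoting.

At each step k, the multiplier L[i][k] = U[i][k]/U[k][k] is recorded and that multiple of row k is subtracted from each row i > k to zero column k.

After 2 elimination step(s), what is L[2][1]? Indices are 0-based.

[col 0] pivot 7
  R1 -= 6*R0 → (0, 3, 1)  (L[1][0] := 6)
  R2 -= 3*R0 → (0, 8, 0)  (L[2][0] := 3)
[col 1] pivot 3
  R2 -= 7*R1 → (0, 0, 6)  (L[2][1] := 7)

L[2][1] = 7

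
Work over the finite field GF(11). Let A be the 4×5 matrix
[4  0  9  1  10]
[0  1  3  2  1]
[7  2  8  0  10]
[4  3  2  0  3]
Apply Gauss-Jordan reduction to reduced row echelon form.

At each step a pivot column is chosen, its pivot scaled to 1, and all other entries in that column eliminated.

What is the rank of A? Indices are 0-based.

pivot(0,0)=4: scale R0 → (1, 0, 5, 3, 8)
  clear (2,0): R2 −= (7)R0 → (0, 2, 6, 1, 9)
  clear (3,0): R3 −= (4)R0 → (0, 3, 4, 10, 4)
pivot(1,1)=1: scale R1 → (0, 1, 3, 2, 1)
  clear (2,1): R2 −= (2)R1 → (0, 0, 0, 8, 7)
  clear (3,1): R3 −= (3)R1 → (0, 0, 6, 4, 1)
pivot(2,2): swap R2↔R3
pivot(2,2)=6: scale R2 → (0, 0, 1, 8, 2)
  clear (0,2): R0 −= (5)R2 → (1, 0, 0, 7, 9)
  clear (1,2): R1 −= (3)R2 → (0, 1, 0, 0, 6)
pivot(3,3)=8: scale R3 → (0, 0, 0, 1, 5)
  clear (0,3): R0 −= (7)R3 → (1, 0, 0, 0, 7)
  clear (2,3): R2 −= (8)R3 → (0, 0, 1, 0, 6)

rank = 4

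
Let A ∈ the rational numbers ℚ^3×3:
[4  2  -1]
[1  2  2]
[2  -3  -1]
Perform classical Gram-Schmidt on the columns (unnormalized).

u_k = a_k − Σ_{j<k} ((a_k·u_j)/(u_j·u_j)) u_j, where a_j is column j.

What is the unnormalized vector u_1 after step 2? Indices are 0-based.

u_1 = (26/21, 38/21, -71/21)

Step 1: u_0 = a_0 = (4, 1, 2).
Step 2: u_1 = a_1 − (4/21)·u_0 = (26/21, 38/21, -71/21).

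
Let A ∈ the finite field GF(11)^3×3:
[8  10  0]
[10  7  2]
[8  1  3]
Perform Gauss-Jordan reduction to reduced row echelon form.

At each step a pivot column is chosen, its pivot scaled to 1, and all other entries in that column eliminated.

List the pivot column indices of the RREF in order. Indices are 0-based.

pivot columns: 0, 1, 2

step 1: normalize row 0 (÷8) = (1, 4, 0)
  row 1: subtract 10×row0 = (0, 0, 2)
  row 2: subtract 8×row0 = (0, 2, 3)
step 2: exchange rows 1,2
step 2: normalize row 1 (÷2) = (0, 1, 7)
  row 0: subtract 4×row1 = (1, 0, 5)
step 3: normalize row 2 (÷2) = (0, 0, 1)
  row 0: subtract 5×row2 = (1, 0, 0)
  row 1: subtract 7×row2 = (0, 1, 0)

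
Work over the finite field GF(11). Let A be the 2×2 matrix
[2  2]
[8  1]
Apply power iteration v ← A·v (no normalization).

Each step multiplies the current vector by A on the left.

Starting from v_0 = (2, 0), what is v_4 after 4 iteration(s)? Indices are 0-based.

v_0 = (2, 0).
v_1 = A·v_0 = (4, 5).
v_2 = A·v_1 = (7, 4).
v_3 = A·v_2 = (0, 5).
v_4 = A·v_3 = (10, 5).

v_4 = (10, 5)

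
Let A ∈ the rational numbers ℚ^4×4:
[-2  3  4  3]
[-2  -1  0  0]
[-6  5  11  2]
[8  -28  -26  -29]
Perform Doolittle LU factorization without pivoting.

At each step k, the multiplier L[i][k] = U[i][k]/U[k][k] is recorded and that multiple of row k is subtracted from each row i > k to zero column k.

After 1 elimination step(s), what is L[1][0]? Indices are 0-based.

Step 1: pivot at (0,0) is -2.
  row1 ← row1 − (1)·row0  ⇒  L[1][0]=1, U row1=(0, -4, -4, -3)
  row2 ← row2 − (3)·row0  ⇒  L[2][0]=3, U row2=(0, -4, -1, -7)
  row3 ← row3 − (-4)·row0  ⇒  L[3][0]=-4, U row3=(0, -16, -10, -17)

L[1][0] = 1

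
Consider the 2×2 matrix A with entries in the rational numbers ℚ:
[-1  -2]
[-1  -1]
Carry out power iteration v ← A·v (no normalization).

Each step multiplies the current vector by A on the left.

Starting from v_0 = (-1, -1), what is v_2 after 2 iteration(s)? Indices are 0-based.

v_0 = (-1, -1).
v_1 = A·v_0 = (3, 2).
v_2 = A·v_1 = (-7, -5).

v_2 = (-7, -5)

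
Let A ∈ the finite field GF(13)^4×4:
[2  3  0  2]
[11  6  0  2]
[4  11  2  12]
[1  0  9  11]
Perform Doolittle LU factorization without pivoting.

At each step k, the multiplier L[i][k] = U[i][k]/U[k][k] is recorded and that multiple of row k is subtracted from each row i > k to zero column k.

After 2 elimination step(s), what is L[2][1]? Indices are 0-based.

L[2][1] = 2

[col 0] pivot 2
  R1 -= 12*R0 → (0, 9, 0, 4)  (L[1][0] := 12)
  R2 -= 2*R0 → (0, 5, 2, 8)  (L[2][0] := 2)
  R3 -= 7*R0 → (0, 5, 9, 10)  (L[3][0] := 7)
[col 1] pivot 9
  R2 -= 2*R1 → (0, 0, 2, 0)  (L[2][1] := 2)
  R3 -= 2*R1 → (0, 0, 9, 2)  (L[3][1] := 2)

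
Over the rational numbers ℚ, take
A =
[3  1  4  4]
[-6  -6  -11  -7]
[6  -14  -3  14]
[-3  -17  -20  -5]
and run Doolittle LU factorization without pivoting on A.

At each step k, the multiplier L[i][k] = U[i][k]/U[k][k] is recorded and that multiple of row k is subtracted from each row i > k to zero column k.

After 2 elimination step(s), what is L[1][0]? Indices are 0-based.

[col 0] pivot 3
  R1 -= -2*R0 → (0, -4, -3, 1)  (L[1][0] := -2)
  R2 -= 2*R0 → (0, -16, -11, 6)  (L[2][0] := 2)
  R3 -= -1*R0 → (0, -16, -16, -1)  (L[3][0] := -1)
[col 1] pivot -4
  R2 -= 4*R1 → (0, 0, 1, 2)  (L[2][1] := 4)
  R3 -= 4*R1 → (0, 0, -4, -5)  (L[3][1] := 4)

L[1][0] = -2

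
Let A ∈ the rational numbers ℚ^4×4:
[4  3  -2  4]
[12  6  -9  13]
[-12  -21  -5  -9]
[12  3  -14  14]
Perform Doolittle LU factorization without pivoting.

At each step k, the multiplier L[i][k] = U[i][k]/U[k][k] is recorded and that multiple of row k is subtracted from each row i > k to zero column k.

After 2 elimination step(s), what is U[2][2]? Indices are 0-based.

U[2][2] = 1

k=0: U[0][0]=4
  eliminate (1,0): mult=3, new row 1: (0, -3, -3, 1); set L[1][0]=3
  eliminate (2,0): mult=-3, new row 2: (0, -12, -11, 3); set L[2][0]=-3
  eliminate (3,0): mult=3, new row 3: (0, -6, -8, 2); set L[3][0]=3
k=1: U[1][1]=-3
  eliminate (2,1): mult=4, new row 2: (0, 0, 1, -1); set L[2][1]=4
  eliminate (3,1): mult=2, new row 3: (0, 0, -2, 0); set L[3][1]=2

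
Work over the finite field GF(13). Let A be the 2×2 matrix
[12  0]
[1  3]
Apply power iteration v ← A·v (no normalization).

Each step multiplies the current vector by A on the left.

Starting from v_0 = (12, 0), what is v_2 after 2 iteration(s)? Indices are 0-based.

v_0 = (12, 0).
v_1 = A·v_0 = (1, 12).
v_2 = A·v_1 = (12, 11).

v_2 = (12, 11)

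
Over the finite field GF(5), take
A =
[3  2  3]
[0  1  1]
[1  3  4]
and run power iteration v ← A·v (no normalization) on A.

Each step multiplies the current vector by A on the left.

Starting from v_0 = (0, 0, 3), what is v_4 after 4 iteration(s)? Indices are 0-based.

v_4 = (1, 4, 0)

v_0 = (0, 0, 3).
v_1 = A·v_0 = (4, 3, 2).
v_2 = A·v_1 = (4, 0, 1).
v_3 = A·v_2 = (0, 1, 3).
v_4 = A·v_3 = (1, 4, 0).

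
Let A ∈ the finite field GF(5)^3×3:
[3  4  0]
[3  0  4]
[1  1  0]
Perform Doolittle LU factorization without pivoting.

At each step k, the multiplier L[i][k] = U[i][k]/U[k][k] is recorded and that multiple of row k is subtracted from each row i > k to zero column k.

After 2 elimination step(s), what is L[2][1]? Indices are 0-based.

L[2][1] = 3

Step 1: pivot at (0,0) is 3.
  row1 ← row1 − (1)·row0  ⇒  L[1][0]=1, U row1=(0, 1, 4)
  row2 ← row2 − (2)·row0  ⇒  L[2][0]=2, U row2=(0, 3, 0)
Step 2: pivot at (1,1) is 1.
  row2 ← row2 − (3)·row1  ⇒  L[2][1]=3, U row2=(0, 0, 3)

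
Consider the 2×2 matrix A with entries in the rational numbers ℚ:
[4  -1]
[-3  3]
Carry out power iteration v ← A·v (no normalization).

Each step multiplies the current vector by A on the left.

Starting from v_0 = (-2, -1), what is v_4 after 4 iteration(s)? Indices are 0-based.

v_0 = (-2, -1).
v_1 = A·v_0 = (-7, 3).
v_2 = A·v_1 = (-31, 30).
v_3 = A·v_2 = (-154, 183).
v_4 = A·v_3 = (-799, 1011).

v_4 = (-799, 1011)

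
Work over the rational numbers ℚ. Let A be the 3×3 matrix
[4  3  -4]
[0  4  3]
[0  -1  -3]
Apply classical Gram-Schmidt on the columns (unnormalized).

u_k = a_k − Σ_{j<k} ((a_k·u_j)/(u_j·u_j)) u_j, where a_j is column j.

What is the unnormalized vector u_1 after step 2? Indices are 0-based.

Step 1: u_0 = a_0 = (4, 0, 0).
Step 2: u_1 = a_1 − (3/4)·u_0 = (0, 4, -1).

u_1 = (0, 4, -1)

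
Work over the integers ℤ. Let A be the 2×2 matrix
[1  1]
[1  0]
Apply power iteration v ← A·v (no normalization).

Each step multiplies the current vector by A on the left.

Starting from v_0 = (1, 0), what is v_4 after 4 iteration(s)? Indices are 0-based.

v_4 = (5, 3)

v_0 = (1, 0).
v_1 = A·v_0 = (1, 1).
v_2 = A·v_1 = (2, 1).
v_3 = A·v_2 = (3, 2).
v_4 = A·v_3 = (5, 3).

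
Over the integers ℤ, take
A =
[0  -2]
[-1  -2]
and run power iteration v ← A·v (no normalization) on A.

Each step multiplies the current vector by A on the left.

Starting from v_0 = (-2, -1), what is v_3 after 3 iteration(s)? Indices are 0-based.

v_0 = (-2, -1).
v_1 = A·v_0 = (2, 4).
v_2 = A·v_1 = (-8, -10).
v_3 = A·v_2 = (20, 28).

v_3 = (20, 28)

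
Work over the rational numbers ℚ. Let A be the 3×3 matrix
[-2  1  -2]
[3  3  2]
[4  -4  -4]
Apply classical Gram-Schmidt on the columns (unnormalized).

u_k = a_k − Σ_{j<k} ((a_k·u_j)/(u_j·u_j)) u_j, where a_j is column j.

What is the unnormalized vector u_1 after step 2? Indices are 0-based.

Step 1: u_0 = a_0 = (-2, 3, 4).
Step 2: u_1 = a_1 − (-9/29)·u_0 = (11/29, 114/29, -80/29).

u_1 = (11/29, 114/29, -80/29)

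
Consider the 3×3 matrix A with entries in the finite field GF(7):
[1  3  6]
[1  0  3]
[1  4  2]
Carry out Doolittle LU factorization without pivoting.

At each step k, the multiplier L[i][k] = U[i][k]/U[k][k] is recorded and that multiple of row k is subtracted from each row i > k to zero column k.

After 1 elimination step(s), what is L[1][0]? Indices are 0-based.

[col 0] pivot 1
  R1 -= 1*R0 → (0, 4, 4)  (L[1][0] := 1)
  R2 -= 1*R0 → (0, 1, 3)  (L[2][0] := 1)

L[1][0] = 1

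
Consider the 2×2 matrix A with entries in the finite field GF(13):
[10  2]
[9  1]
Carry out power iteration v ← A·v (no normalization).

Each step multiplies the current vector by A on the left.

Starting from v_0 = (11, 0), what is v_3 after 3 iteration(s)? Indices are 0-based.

v_0 = (11, 0).
v_1 = A·v_0 = (6, 8).
v_2 = A·v_1 = (11, 10).
v_3 = A·v_2 = (0, 5).

v_3 = (0, 5)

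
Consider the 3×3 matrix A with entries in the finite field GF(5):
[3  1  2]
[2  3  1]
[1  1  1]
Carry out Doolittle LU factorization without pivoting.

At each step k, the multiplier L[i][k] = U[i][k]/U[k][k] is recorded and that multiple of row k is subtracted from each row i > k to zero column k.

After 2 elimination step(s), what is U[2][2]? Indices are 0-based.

Step 1: pivot at (0,0) is 3.
  row1 ← row1 − (4)·row0  ⇒  L[1][0]=4, U row1=(0, 4, 3)
  row2 ← row2 − (2)·row0  ⇒  L[2][0]=2, U row2=(0, 4, 2)
Step 2: pivot at (1,1) is 4.
  row2 ← row2 − (1)·row1  ⇒  L[2][1]=1, U row2=(0, 0, 4)

U[2][2] = 4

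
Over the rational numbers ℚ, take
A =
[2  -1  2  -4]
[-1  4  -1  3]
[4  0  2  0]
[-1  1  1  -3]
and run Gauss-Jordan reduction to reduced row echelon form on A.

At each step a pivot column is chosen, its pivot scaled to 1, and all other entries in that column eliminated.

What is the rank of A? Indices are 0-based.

rank = 4

[1] R0 /= 2  ⇒  (1, -1/2, 1, -2)
     R1 -= -1·R0  ⇒  (0, 7/2, 0, 1)
     R2 -= 4·R0  ⇒  (0, 2, -2, 8)
     R3 -= -1·R0  ⇒  (0, 1/2, 2, -5)
[2] R1 /= 7/2  ⇒  (0, 1, 0, 2/7)
     R0 -= -1/2·R1  ⇒  (1, 0, 1, -13/7)
     R2 -= 2·R1  ⇒  (0, 0, -2, 52/7)
     R3 -= 1/2·R1  ⇒  (0, 0, 2, -36/7)
[3] R2 /= -2  ⇒  (0, 0, 1, -26/7)
     R0 -= 1·R2  ⇒  (1, 0, 0, 13/7)
     R3 -= 2·R2  ⇒  (0, 0, 0, 16/7)
[4] R3 /= 16/7  ⇒  (0, 0, 0, 1)
     R0 -= 13/7·R3  ⇒  (1, 0, 0, 0)
     R1 -= 2/7·R3  ⇒  (0, 1, 0, 0)
     R2 -= -26/7·R3  ⇒  (0, 0, 1, 0)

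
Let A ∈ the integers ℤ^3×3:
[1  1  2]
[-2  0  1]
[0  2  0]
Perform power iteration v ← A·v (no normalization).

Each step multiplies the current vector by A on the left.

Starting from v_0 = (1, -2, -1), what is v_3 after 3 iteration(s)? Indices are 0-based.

v_3 = (-24, 22, 4)

v_0 = (1, -2, -1).
v_1 = A·v_0 = (-3, -3, -4).
v_2 = A·v_1 = (-14, 2, -6).
v_3 = A·v_2 = (-24, 22, 4).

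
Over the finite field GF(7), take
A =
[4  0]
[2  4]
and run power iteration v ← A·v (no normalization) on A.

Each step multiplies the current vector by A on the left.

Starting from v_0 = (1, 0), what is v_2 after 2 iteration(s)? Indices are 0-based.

v_2 = (2, 2)

v_0 = (1, 0).
v_1 = A·v_0 = (4, 2).
v_2 = A·v_1 = (2, 2).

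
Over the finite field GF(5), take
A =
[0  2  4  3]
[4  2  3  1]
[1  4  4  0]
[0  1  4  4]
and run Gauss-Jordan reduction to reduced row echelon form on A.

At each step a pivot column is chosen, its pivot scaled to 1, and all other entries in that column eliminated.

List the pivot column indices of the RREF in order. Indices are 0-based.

pivot columns: 0, 1, 2, 3

[1] R0 <-> R1
[1] R0 /= 4  ⇒  (1, 3, 2, 4)
     R2 -= 1·R0  ⇒  (0, 1, 2, 1)
[2] R1 /= 2  ⇒  (0, 1, 2, 4)
     R0 -= 3·R1  ⇒  (1, 0, 1, 2)
     R2 -= 1·R1  ⇒  (0, 0, 0, 2)
     R3 -= 1·R1  ⇒  (0, 0, 2, 0)
[3] R2 <-> R3
[3] R2 /= 2  ⇒  (0, 0, 1, 0)
     R0 -= 1·R2  ⇒  (1, 0, 0, 2)
     R1 -= 2·R2  ⇒  (0, 1, 0, 4)
[4] R3 /= 2  ⇒  (0, 0, 0, 1)
     R0 -= 2·R3  ⇒  (1, 0, 0, 0)
     R1 -= 4·R3  ⇒  (0, 1, 0, 0)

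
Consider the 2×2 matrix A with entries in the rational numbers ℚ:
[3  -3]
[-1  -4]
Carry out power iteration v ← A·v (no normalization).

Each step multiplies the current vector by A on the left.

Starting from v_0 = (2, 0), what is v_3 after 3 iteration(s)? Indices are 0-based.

v_3 = (66, -32)

v_0 = (2, 0).
v_1 = A·v_0 = (6, -2).
v_2 = A·v_1 = (24, 2).
v_3 = A·v_2 = (66, -32).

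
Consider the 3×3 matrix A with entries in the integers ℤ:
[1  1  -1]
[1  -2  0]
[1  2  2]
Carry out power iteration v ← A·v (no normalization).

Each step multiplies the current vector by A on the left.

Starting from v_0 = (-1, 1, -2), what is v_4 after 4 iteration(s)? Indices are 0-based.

v_4 = (8, 48, -12)

v_0 = (-1, 1, -2).
v_1 = A·v_0 = (2, -3, -3).
v_2 = A·v_1 = (2, 8, -10).
v_3 = A·v_2 = (20, -14, -2).
v_4 = A·v_3 = (8, 48, -12).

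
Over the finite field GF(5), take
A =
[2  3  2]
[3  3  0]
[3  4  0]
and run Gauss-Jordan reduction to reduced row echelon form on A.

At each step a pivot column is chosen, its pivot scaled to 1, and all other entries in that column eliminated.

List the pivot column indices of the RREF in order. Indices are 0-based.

pivot columns: 0, 1, 2

step 1: normalize row 0 (÷2) = (1, 4, 1)
  row 1: subtract 3×row0 = (0, 1, 2)
  row 2: subtract 3×row0 = (0, 2, 2)
step 2: normalize row 1 (÷1) = (0, 1, 2)
  row 0: subtract 4×row1 = (1, 0, 3)
  row 2: subtract 2×row1 = (0, 0, 3)
step 3: normalize row 2 (÷3) = (0, 0, 1)
  row 0: subtract 3×row2 = (1, 0, 0)
  row 1: subtract 2×row2 = (0, 1, 0)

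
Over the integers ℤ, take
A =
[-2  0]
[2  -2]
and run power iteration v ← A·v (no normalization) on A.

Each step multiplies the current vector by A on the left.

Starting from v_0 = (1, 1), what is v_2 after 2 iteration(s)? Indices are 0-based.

v_0 = (1, 1).
v_1 = A·v_0 = (-2, 0).
v_2 = A·v_1 = (4, -4).

v_2 = (4, -4)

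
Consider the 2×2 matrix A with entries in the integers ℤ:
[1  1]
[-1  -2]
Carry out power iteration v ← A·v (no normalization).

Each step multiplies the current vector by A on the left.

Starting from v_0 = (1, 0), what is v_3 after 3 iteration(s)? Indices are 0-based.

v_3 = (1, -2)

v_0 = (1, 0).
v_1 = A·v_0 = (1, -1).
v_2 = A·v_1 = (0, 1).
v_3 = A·v_2 = (1, -2).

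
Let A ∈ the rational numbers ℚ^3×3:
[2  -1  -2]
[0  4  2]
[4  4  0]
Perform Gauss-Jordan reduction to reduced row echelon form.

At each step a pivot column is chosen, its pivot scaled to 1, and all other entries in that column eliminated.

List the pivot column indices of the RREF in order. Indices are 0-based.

pivot(0,0)=2: scale R0 → (1, -1/2, -1)
  clear (2,0): R2 −= (4)R0 → (0, 6, 4)
pivot(1,1)=4: scale R1 → (0, 1, 1/2)
  clear (0,1): R0 −= (-1/2)R1 → (1, 0, -3/4)
  clear (2,1): R2 −= (6)R1 → (0, 0, 1)
pivot(2,2)=1: scale R2 → (0, 0, 1)
  clear (0,2): R0 −= (-3/4)R2 → (1, 0, 0)
  clear (1,2): R1 −= (1/2)R2 → (0, 1, 0)

pivot columns: 0, 1, 2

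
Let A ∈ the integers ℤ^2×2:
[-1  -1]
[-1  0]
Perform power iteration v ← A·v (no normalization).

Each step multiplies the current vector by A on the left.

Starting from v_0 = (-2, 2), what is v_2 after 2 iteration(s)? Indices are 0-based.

v_2 = (-2, 0)

v_0 = (-2, 2).
v_1 = A·v_0 = (0, 2).
v_2 = A·v_1 = (-2, 0).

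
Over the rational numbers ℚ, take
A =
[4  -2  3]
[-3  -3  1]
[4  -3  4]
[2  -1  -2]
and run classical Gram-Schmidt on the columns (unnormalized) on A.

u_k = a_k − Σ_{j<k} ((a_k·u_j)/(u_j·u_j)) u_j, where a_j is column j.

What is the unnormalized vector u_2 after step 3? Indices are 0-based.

Step 1: u_0 = a_0 = (4, -3, 4, 2).
Step 2: u_1 = a_1 − (-13/45)·u_0 = (-38/45, -58/15, -83/45, -19/45).
Step 3: u_2 = a_2 − (7/15)·u_0 − (-291/433)·u_1 = (245/433, -86/433, 387/433, -1393/433).

u_2 = (245/433, -86/433, 387/433, -1393/433)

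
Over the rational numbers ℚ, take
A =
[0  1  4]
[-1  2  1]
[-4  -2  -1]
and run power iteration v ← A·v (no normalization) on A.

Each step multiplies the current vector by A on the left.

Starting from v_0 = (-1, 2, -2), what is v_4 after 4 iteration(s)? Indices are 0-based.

v_4 = (-319, -100, -290)

v_0 = (-1, 2, -2).
v_1 = A·v_0 = (-6, 3, 2).
v_2 = A·v_1 = (11, 14, 16).
v_3 = A·v_2 = (78, 33, -88).
v_4 = A·v_3 = (-319, -100, -290).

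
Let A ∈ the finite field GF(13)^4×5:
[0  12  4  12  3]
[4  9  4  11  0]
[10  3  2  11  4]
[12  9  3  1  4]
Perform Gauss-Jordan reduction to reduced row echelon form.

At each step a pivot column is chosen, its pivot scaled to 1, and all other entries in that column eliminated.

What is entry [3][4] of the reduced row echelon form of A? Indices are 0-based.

M[3][4] = 12

[1] R0 <-> R1
[1] R0 /= 4  ⇒  (1, 12, 1, 6, 0)
     R2 -= 10·R0  ⇒  (0, 0, 5, 3, 4)
     R3 -= 12·R0  ⇒  (0, 8, 4, 7, 4)
[2] R1 /= 12  ⇒  (0, 1, 9, 1, 10)
     R0 -= 12·R1  ⇒  (1, 0, 10, 7, 10)
     R3 -= 8·R1  ⇒  (0, 0, 10, 12, 2)
[3] R2 /= 5  ⇒  (0, 0, 1, 11, 6)
     R0 -= 10·R2  ⇒  (1, 0, 0, 1, 2)
     R1 -= 9·R2  ⇒  (0, 1, 0, 6, 8)
     R3 -= 10·R2  ⇒  (0, 0, 0, 6, 7)
[4] R3 /= 6  ⇒  (0, 0, 0, 1, 12)
     R0 -= 1·R3  ⇒  (1, 0, 0, 0, 3)
     R1 -= 6·R3  ⇒  (0, 1, 0, 0, 1)
     R2 -= 11·R3  ⇒  (0, 0, 1, 0, 4)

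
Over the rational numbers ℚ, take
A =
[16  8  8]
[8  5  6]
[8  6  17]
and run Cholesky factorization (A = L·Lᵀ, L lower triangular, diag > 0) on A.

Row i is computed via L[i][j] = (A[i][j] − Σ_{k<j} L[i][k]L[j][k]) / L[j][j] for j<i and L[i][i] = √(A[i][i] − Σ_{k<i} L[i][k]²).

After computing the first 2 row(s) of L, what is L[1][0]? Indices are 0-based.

Step 1: L[0][0] = √(16) = 4.
  L[1][0] = (8) / L[0][0] = 2.
Step 2: L[1][1] = √(1) = 1.

L[1][0] = 2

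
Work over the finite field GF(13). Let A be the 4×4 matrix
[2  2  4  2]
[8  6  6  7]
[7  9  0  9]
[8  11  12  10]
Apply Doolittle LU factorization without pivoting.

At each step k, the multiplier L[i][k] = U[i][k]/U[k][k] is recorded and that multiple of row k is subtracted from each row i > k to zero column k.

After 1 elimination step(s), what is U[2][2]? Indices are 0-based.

[col 0] pivot 2
  R1 -= 4*R0 → (0, 11, 3, 12)  (L[1][0] := 4)
  R2 -= 10*R0 → (0, 2, 12, 2)  (L[2][0] := 10)
  R3 -= 4*R0 → (0, 3, 9, 2)  (L[3][0] := 4)

U[2][2] = 12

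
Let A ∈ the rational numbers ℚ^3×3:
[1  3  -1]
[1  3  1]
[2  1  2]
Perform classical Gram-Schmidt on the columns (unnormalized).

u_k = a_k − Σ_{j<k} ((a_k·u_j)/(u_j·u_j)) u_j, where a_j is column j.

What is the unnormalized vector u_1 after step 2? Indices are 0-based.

u_1 = (5/3, 5/3, -5/3)

Step 1: u_0 = a_0 = (1, 1, 2).
Step 2: u_1 = a_1 − (4/3)·u_0 = (5/3, 5/3, -5/3).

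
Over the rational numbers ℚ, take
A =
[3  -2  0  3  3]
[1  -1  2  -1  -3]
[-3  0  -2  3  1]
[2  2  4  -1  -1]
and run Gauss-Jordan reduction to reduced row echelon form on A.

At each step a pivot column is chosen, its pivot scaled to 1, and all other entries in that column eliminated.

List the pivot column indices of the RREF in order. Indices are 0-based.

pivot(0,0)=3: scale R0 → (1, -2/3, 0, 1, 1)
  clear (1,0): R1 −= (1)R0 → (0, -1/3, 2, -2, -4)
  clear (2,0): R2 −= (-3)R0 → (0, -2, -2, 6, 4)
  clear (3,0): R3 −= (2)R0 → (0, 10/3, 4, -3, -3)
pivot(1,1)=-1/3: scale R1 → (0, 1, -6, 6, 12)
  clear (0,1): R0 −= (-2/3)R1 → (1, 0, -4, 5, 9)
  clear (2,1): R2 −= (-2)R1 → (0, 0, -14, 18, 28)
  clear (3,1): R3 −= (10/3)R1 → (0, 0, 24, -23, -43)
pivot(2,2)=-14: scale R2 → (0, 0, 1, -9/7, -2)
  clear (0,2): R0 −= (-4)R2 → (1, 0, 0, -1/7, 1)
  clear (1,2): R1 −= (-6)R2 → (0, 1, 0, -12/7, 0)
  clear (3,2): R3 −= (24)R2 → (0, 0, 0, 55/7, 5)
pivot(3,3)=55/7: scale R3 → (0, 0, 0, 1, 7/11)
  clear (0,3): R0 −= (-1/7)R3 → (1, 0, 0, 0, 12/11)
  clear (1,3): R1 −= (-12/7)R3 → (0, 1, 0, 0, 12/11)
  clear (2,3): R2 −= (-9/7)R3 → (0, 0, 1, 0, -13/11)

pivot columns: 0, 1, 2, 3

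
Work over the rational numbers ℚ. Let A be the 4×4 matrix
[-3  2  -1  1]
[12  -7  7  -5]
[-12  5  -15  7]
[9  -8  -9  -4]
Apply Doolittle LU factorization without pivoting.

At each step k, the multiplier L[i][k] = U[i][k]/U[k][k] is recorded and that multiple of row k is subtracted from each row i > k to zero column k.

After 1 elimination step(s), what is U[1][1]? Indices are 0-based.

[col 0] pivot -3
  R1 -= -4*R0 → (0, 1, 3, -1)  (L[1][0] := -4)
  R2 -= 4*R0 → (0, -3, -11, 3)  (L[2][0] := 4)
  R3 -= -3*R0 → (0, -2, -12, -1)  (L[3][0] := -3)

U[1][1] = 1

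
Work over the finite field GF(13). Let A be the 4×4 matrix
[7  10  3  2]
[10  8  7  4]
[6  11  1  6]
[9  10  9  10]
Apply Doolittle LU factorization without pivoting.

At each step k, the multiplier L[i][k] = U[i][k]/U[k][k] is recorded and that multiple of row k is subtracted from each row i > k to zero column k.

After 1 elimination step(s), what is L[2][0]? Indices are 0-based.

k=0: U[0][0]=7
  eliminate (1,0): mult=7, new row 1: (0, 3, 12, 3); set L[1][0]=7
  eliminate (2,0): mult=12, new row 2: (0, 8, 4, 8); set L[2][0]=12
  eliminate (3,0): mult=5, new row 3: (0, 12, 7, 0); set L[3][0]=5

L[2][0] = 12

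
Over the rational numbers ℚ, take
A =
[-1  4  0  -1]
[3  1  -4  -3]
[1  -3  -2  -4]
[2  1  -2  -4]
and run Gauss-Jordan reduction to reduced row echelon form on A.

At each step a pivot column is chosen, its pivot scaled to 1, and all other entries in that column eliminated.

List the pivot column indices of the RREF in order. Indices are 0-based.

[1] R0 /= -1  ⇒  (1, -4, 0, 1)
     R1 -= 3·R0  ⇒  (0, 13, -4, -6)
     R2 -= 1·R0  ⇒  (0, 1, -2, -5)
     R3 -= 2·R0  ⇒  (0, 9, -2, -6)
[2] R1 /= 13  ⇒  (0, 1, -4/13, -6/13)
     R0 -= -4·R1  ⇒  (1, 0, -16/13, -11/13)
     R2 -= 1·R1  ⇒  (0, 0, -22/13, -59/13)
     R3 -= 9·R1  ⇒  (0, 0, 10/13, -24/13)
[3] R2 /= -22/13  ⇒  (0, 0, 1, 59/22)
     R0 -= -16/13·R2  ⇒  (1, 0, 0, 27/11)
     R1 -= -4/13·R2  ⇒  (0, 1, 0, 4/11)
     R3 -= 10/13·R2  ⇒  (0, 0, 0, -43/11)
[4] R3 /= -43/11  ⇒  (0, 0, 0, 1)
     R0 -= 27/11·R3  ⇒  (1, 0, 0, 0)
     R1 -= 4/11·R3  ⇒  (0, 1, 0, 0)
     R2 -= 59/22·R3  ⇒  (0, 0, 1, 0)

pivot columns: 0, 1, 2, 3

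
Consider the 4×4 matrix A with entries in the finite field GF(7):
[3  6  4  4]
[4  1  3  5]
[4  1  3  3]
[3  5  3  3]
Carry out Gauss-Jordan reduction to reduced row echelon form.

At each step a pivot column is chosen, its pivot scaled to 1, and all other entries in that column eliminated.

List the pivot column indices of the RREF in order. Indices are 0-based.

pivot columns: 0, 1, 3

step 1: normalize row 0 (÷3) = (1, 2, 6, 6)
  row 1: subtract 4×row0 = (0, 0, 0, 2)
  row 2: subtract 4×row0 = (0, 0, 0, 0)
  row 3: subtract 3×row0 = (0, 6, 6, 6)
step 2: exchange rows 1,3
step 2: normalize row 1 (÷6) = (0, 1, 1, 1)
  row 0: subtract 2×row1 = (1, 0, 4, 4)
skip col 2 (zero from row 2)
step 3: exchange rows 2,3
step 3: normalize row 2 (÷2) = (0, 0, 0, 1)
  row 0: subtract 4×row2 = (1, 0, 4, 0)
  row 1: subtract 1×row2 = (0, 1, 1, 0)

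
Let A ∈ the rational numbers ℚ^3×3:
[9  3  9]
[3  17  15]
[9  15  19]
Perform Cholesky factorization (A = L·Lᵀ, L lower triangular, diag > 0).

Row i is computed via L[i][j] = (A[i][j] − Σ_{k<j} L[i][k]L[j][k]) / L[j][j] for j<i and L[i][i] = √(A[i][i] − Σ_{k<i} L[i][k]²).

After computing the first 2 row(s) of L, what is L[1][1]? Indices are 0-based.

L[1][1] = 4

Step 1: L[0][0] = √(9) = 3.
  L[1][0] = (3) / L[0][0] = 1.
Step 2: L[1][1] = √(16) = 4.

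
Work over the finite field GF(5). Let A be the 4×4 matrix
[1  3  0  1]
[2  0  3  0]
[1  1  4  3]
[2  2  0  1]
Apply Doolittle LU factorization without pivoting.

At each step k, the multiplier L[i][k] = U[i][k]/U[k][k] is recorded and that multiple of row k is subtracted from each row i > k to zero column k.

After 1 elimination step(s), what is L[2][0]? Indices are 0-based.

L[2][0] = 1

[col 0] pivot 1
  R1 -= 2*R0 → (0, 4, 3, 3)  (L[1][0] := 2)
  R2 -= 1*R0 → (0, 3, 4, 2)  (L[2][0] := 1)
  R3 -= 2*R0 → (0, 1, 0, 4)  (L[3][0] := 2)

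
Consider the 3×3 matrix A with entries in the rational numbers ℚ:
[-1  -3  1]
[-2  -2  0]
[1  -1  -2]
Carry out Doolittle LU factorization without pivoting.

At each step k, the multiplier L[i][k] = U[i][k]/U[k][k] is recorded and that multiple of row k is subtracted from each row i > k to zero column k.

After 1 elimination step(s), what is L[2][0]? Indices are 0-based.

L[2][0] = -1

[col 0] pivot -1
  R1 -= 2*R0 → (0, 4, -2)  (L[1][0] := 2)
  R2 -= -1*R0 → (0, -4, -1)  (L[2][0] := -1)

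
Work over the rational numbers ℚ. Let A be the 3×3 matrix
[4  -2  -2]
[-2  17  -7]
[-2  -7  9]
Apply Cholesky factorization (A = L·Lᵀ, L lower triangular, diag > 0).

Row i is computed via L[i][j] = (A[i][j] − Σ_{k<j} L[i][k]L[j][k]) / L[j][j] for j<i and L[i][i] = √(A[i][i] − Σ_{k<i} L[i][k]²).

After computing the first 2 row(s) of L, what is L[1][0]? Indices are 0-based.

L[1][0] = -1

Step 1: L[0][0] = √(4) = 2.
  L[1][0] = (-2) / L[0][0] = -1.
Step 2: L[1][1] = √(16) = 4.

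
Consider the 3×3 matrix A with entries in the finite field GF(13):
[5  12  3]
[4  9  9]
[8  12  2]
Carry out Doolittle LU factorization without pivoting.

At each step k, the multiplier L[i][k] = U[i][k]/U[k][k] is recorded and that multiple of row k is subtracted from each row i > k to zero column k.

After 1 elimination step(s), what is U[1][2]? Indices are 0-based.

[col 0] pivot 5
  R1 -= 6*R0 → (0, 2, 4)  (L[1][0] := 6)
  R2 -= 12*R0 → (0, 11, 5)  (L[2][0] := 12)

U[1][2] = 4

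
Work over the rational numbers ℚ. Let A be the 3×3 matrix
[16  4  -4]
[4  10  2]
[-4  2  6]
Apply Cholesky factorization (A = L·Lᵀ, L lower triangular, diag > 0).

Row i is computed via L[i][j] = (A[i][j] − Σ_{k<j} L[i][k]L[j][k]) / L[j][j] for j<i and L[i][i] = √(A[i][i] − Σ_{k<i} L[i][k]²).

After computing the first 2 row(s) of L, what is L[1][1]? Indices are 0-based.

L[1][1] = 3

Step 1: L[0][0] = √(16) = 4.
  L[1][0] = (4) / L[0][0] = 1.
Step 2: L[1][1] = √(9) = 3.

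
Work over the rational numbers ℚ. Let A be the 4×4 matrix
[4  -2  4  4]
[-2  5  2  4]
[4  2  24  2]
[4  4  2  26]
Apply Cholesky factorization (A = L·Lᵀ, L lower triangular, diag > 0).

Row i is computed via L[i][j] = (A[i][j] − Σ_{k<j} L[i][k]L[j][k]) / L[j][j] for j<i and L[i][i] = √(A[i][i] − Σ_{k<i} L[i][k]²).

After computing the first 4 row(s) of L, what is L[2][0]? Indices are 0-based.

L[2][0] = 2

Step 1: L[0][0] = √(4) = 2.
  L[1][0] = (-2) / L[0][0] = -1.
Step 2: L[1][1] = √(4) = 2.
  L[2][0] = (4) / L[0][0] = 2.
  L[2][1] = (4) / L[1][1] = 2.
Step 3: L[2][2] = √(16) = 4.
  L[3][0] = (4) / L[0][0] = 2.
  L[3][1] = (6) / L[1][1] = 3.
  L[3][2] = (-8) / L[2][2] = -2.
Step 4: L[3][3] = √(9) = 3.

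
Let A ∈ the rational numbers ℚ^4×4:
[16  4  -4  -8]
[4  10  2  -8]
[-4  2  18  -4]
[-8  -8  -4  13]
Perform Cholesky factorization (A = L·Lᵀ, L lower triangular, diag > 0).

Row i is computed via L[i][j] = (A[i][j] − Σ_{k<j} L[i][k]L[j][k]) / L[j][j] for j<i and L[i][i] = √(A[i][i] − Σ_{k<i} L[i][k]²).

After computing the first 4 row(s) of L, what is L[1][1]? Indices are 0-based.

L[1][1] = 3

Step 1: L[0][0] = √(16) = 4.
  L[1][0] = (4) / L[0][0] = 1.
Step 2: L[1][1] = √(9) = 3.
  L[2][0] = (-4) / L[0][0] = -1.
  L[2][1] = (3) / L[1][1] = 1.
Step 3: L[2][2] = √(16) = 4.
  L[3][0] = (-8) / L[0][0] = -2.
  L[3][1] = (-6) / L[1][1] = -2.
  L[3][2] = (-4) / L[2][2] = -1.
Step 4: L[3][3] = √(4) = 2.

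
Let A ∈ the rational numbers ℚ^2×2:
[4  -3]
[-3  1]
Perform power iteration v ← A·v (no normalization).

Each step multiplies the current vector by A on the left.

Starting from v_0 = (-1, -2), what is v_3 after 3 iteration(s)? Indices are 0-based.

v_0 = (-1, -2).
v_1 = A·v_0 = (2, 1).
v_2 = A·v_1 = (5, -5).
v_3 = A·v_2 = (35, -20).

v_3 = (35, -20)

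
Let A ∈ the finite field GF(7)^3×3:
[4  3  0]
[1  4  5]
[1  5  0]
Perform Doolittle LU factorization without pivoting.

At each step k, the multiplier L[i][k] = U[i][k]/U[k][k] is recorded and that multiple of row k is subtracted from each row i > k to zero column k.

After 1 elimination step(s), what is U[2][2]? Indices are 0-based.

U[2][2] = 0

k=0: U[0][0]=4
  eliminate (1,0): mult=2, new row 1: (0, 5, 5); set L[1][0]=2
  eliminate (2,0): mult=2, new row 2: (0, 6, 0); set L[2][0]=2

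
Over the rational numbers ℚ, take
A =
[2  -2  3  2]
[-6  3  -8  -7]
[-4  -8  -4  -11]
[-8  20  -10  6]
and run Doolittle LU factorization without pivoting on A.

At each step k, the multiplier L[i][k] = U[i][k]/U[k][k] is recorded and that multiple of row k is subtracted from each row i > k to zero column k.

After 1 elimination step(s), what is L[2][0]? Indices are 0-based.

Step 1: pivot at (0,0) is 2.
  row1 ← row1 − (-3)·row0  ⇒  L[1][0]=-3, U row1=(0, -3, 1, -1)
  row2 ← row2 − (-2)·row0  ⇒  L[2][0]=-2, U row2=(0, -12, 2, -7)
  row3 ← row3 − (-4)·row0  ⇒  L[3][0]=-4, U row3=(0, 12, 2, 14)

L[2][0] = -2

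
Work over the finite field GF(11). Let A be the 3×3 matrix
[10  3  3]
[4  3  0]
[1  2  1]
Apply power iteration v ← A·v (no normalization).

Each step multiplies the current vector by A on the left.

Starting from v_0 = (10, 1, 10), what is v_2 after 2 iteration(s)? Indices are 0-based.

v_2 = (7, 1, 10)

v_0 = (10, 1, 10).
v_1 = A·v_0 = (1, 10, 0).
v_2 = A·v_1 = (7, 1, 10).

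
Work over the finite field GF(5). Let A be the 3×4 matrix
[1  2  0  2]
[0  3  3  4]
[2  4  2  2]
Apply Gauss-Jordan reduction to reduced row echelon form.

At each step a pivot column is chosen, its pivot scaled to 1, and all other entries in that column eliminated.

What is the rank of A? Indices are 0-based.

rank = 3

[1] R0 /= 1  ⇒  (1, 2, 0, 2)
     R2 -= 2·R0  ⇒  (0, 0, 2, 3)
[2] R1 /= 3  ⇒  (0, 1, 1, 3)
     R0 -= 2·R1  ⇒  (1, 0, 3, 1)
[3] R2 /= 2  ⇒  (0, 0, 1, 4)
     R0 -= 3·R2  ⇒  (1, 0, 0, 4)
     R1 -= 1·R2  ⇒  (0, 1, 0, 4)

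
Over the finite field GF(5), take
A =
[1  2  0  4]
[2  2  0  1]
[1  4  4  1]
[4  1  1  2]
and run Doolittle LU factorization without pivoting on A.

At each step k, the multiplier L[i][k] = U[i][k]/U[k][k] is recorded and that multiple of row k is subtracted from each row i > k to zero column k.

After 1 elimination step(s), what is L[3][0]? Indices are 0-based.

L[3][0] = 4

k=0: U[0][0]=1
  eliminate (1,0): mult=2, new row 1: (0, 3, 0, 3); set L[1][0]=2
  eliminate (2,0): mult=1, new row 2: (0, 2, 4, 2); set L[2][0]=1
  eliminate (3,0): mult=4, new row 3: (0, 3, 1, 1); set L[3][0]=4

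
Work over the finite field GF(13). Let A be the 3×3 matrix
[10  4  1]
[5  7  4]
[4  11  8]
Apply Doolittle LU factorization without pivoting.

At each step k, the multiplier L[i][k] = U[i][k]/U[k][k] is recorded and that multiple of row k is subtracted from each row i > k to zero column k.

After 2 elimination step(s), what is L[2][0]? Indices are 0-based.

L[2][0] = 3

Step 1: pivot at (0,0) is 10.
  row1 ← row1 − (7)·row0  ⇒  L[1][0]=7, U row1=(0, 5, 10)
  row2 ← row2 − (3)·row0  ⇒  L[2][0]=3, U row2=(0, 12, 5)
Step 2: pivot at (1,1) is 5.
  row2 ← row2 − (5)·row1  ⇒  L[2][1]=5, U row2=(0, 0, 7)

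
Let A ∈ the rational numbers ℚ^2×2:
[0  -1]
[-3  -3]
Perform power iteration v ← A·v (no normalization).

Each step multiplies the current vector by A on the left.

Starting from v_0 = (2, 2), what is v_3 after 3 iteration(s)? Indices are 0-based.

v_3 = (-42, -162)

v_0 = (2, 2).
v_1 = A·v_0 = (-2, -12).
v_2 = A·v_1 = (12, 42).
v_3 = A·v_2 = (-42, -162).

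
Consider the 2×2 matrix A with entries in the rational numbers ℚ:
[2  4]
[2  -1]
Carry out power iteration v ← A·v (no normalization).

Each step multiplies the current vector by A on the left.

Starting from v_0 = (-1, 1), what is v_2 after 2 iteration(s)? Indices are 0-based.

v_0 = (-1, 1).
v_1 = A·v_0 = (2, -3).
v_2 = A·v_1 = (-8, 7).

v_2 = (-8, 7)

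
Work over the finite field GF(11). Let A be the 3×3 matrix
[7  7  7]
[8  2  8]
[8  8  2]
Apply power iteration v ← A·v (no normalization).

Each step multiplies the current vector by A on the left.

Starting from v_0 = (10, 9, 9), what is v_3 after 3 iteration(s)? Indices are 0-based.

v_0 = (10, 9, 9).
v_1 = A·v_0 = (9, 5, 5).
v_2 = A·v_1 = (1, 1, 1).
v_3 = A·v_2 = (10, 7, 7).

v_3 = (10, 7, 7)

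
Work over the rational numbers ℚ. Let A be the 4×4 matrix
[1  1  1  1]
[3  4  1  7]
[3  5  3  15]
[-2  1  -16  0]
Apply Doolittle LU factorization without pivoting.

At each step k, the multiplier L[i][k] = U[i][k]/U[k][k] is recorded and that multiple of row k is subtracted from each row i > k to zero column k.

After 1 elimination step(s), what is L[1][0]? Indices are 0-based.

L[1][0] = 3

[col 0] pivot 1
  R1 -= 3*R0 → (0, 1, -2, 4)  (L[1][0] := 3)
  R2 -= 3*R0 → (0, 2, 0, 12)  (L[2][0] := 3)
  R3 -= -2*R0 → (0, 3, -14, 2)  (L[3][0] := -2)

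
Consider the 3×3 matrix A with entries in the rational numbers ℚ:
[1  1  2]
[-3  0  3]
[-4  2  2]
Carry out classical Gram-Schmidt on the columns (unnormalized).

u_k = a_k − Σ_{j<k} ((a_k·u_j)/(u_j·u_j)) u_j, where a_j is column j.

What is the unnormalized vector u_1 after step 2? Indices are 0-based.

Step 1: u_0 = a_0 = (1, -3, -4).
Step 2: u_1 = a_1 − (-7/26)·u_0 = (33/26, -21/26, 12/13).

u_1 = (33/26, -21/26, 12/13)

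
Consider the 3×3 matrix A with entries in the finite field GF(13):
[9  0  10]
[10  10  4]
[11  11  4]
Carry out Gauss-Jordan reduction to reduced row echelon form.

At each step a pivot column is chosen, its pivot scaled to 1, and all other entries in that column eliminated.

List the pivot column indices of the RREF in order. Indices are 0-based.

[1] R0 /= 9  ⇒  (1, 0, 4)
     R1 -= 10·R0  ⇒  (0, 10, 3)
     R2 -= 11·R0  ⇒  (0, 11, 12)
[2] R1 /= 10  ⇒  (0, 1, 12)
     R2 -= 11·R1  ⇒  (0, 0, 10)
[3] R2 /= 10  ⇒  (0, 0, 1)
     R0 -= 4·R2  ⇒  (1, 0, 0)
     R1 -= 12·R2  ⇒  (0, 1, 0)

pivot columns: 0, 1, 2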